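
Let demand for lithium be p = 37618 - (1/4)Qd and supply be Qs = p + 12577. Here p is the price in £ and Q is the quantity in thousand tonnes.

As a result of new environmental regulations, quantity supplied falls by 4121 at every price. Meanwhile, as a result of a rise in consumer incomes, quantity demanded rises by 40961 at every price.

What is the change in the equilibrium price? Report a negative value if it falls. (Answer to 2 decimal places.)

Original equilibrium: 150472 - 4p = p + 12577 gives 137895 = 5p, so p = 27579 and Q = 40156.
The new curves are Qd = 191433 - 4p (demand) and Qs = p + 8456 (supply).
Setting them equal: 191433 - 4p = p + 8456 → 182977 = 5p, so p = 36595.4 and Q = 45051.4.
Δp = 36595.4 − 27579 = +9016.40.

+9016.40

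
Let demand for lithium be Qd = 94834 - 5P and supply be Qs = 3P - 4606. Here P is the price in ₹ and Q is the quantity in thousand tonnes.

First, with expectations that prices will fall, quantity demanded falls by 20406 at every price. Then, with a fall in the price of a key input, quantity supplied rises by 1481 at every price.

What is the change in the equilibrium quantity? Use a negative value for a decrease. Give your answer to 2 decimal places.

Solve the original market: 94834 - 5P = 3P - 4606, hence P = 12430 and Q = 32684.
With the change applied: demand Qd = 74428 - 5P, supply Qs = 3P - 3125.
Clearing the new market: 74428 - 5P = 3P - 3125, so P = 9694.125 and Q = 25957.375.
ΔQ = 25957.375 − 32684 = -6726.63.

-6726.63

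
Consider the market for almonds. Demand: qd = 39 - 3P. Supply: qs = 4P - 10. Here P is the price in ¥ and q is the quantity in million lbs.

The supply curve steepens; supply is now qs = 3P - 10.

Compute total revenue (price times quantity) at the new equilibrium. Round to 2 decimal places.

118.42

Original equilibrium: 39 - 3P = 4P - 10 gives 49 = 7P, so P = 7 and q = 18.
The shock moves the curves to qd = 39 - 3P and qs = 3P - 10.
New equilibrium: 39 - 3P = 3P - 10 ⇒ 49 = 6P ⇒ P = 49/6 ≈ 8.1667, q = 14.5.
New expenditure = 8.1667 × 14.5 = 118.42.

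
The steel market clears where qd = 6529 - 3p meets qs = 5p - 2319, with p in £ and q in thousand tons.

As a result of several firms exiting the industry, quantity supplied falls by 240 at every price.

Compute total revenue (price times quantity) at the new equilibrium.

Solve the original market: 6529 - 3p = 5p - 2319, hence p = 1106 and q = 3211.
With the change applied: demand qd = 6529 - 3p, supply qs = 5p - 2559.
New equilibrium: 6529 - 3p = 5p - 2559 ⇒ 9088 = 8p ⇒ p = 1136, q = 3121.
New expenditure = 1136 × 3121 = 3545456.

3545456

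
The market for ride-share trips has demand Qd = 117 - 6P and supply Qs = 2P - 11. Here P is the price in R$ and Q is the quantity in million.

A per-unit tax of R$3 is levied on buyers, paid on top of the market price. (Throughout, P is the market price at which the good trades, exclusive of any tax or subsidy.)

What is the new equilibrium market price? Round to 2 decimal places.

Before the shock: 117 - 6P = 2P - 11 ⇒ 128 = 8P ⇒ P = 16, Q = 21.
Since buyers pay the price plus the tax, the effective demand curve becomes Qd = 99 - 6P.
New equilibrium: 99 - 6P = 2P - 11 ⇒ 110 = 8P ⇒ P = 13.75, Q = 16.5.

13.75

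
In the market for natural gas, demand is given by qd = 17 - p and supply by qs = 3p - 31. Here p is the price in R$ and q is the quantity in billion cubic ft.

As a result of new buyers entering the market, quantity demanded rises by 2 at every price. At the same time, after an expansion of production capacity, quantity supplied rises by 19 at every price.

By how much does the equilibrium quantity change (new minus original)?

+6.25

Initially, 17 - p = 3p - 31, so 48 = 4p and p = 12, q = 5.
The new curves are qd = 19 - p (demand) and qs = 3p - 12 (supply).
Clearing the new market: 19 - p = 3p - 12, so p = 7.75 and q = 11.25.
Δq = 11.25 − 5 = +6.25.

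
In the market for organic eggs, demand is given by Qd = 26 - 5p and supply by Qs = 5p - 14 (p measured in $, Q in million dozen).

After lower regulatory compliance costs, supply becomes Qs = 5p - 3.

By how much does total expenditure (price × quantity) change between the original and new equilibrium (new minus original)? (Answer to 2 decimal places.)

+9.35

Solve the original market: 26 - 5p = 5p - 14, hence p = 4 and Q = 6.
The new curves are Qd = 26 - 5p (demand) and Qs = 5p - 3 (supply).
Clearing the new market: 26 - 5p = 5p - 3, so p = 2.9 and Q = 11.5.
Expenditure moves from 4×6 = 24 to 2.9×11.5 = 33.35; change = +9.35.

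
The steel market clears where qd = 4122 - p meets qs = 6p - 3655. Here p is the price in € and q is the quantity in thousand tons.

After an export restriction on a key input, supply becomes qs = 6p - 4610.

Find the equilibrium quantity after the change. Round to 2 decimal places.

2874.57

Initially, 4122 - p = 6p - 3655, so 7777 = 7p and p = 1111, q = 3011.
The shock moves the curves to qd = 4122 - p and qs = 6p - 4610.
Setting them equal: 4122 - p = 6p - 4610 → 8732 = 7p, so p = 8732/7 ≈ 1247.4286 and q = 20122/7 ≈ 2874.5714.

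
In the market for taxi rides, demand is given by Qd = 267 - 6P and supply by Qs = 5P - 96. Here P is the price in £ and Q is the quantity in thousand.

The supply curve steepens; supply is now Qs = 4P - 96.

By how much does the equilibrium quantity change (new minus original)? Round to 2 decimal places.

Initially, 267 - 6P = 5P - 96, so 363 = 11P and P = 33, Q = 69.
The new curves are Qd = 267 - 6P (demand) and Qs = 4P - 96 (supply).
New equilibrium: 267 - 6P = 4P - 96 ⇒ 363 = 10P ⇒ P = 36.3, Q = 49.2.
ΔQ = 49.2 − 69 = -19.80.

-19.80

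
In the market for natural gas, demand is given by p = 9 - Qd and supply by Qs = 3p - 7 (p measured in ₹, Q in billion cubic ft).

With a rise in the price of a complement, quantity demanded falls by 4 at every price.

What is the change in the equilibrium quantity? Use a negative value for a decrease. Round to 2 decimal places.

Solve the original market: 9 - p = 3p - 7, hence p = 4 and Q = 5.
The shock moves the curves to Qd = 5 - p and Qs = 3p - 7.
Clearing the new market: 5 - p = 3p - 7, so p = 3 and Q = 2.
ΔQ = 2 − 5 = -3.00.

-3.00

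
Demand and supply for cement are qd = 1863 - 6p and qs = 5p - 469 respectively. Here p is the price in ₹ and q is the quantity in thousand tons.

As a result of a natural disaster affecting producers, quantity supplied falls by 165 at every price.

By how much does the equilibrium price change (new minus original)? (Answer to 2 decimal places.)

+15.00

Initially, 1863 - 6p = 5p - 469, so 2332 = 11p and p = 212, q = 591.
After the shift, demand is qd = 1863 - 6p and supply is qs = 5p - 634.
Equate the new curves: 1863 - 6p = 5p - 634, giving 2497 = 11p, p = 227, q = 501.
Δp = 227 − 212 = +15.00.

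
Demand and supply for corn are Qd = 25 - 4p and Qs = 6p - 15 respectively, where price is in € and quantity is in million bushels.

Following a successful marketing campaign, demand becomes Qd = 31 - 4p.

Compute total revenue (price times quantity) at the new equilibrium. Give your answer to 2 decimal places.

57.96

Original equilibrium: 25 - 4p = 6p - 15 gives 40 = 10p, so p = 4 and Q = 9.
With the change applied: demand Qd = 31 - 4p, supply Qs = 6p - 15.
New equilibrium: 31 - 4p = 6p - 15 ⇒ 46 = 10p ⇒ p = 4.6, Q = 12.6.
New expenditure = 4.6 × 12.6 = 57.96.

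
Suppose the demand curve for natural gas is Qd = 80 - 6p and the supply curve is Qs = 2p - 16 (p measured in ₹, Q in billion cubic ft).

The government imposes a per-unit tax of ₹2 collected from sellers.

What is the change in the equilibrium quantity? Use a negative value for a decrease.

Solve the original market: 80 - 6p = 2p - 16, hence p = 12 and Q = 8.
Since sellers keep the price net of the tax, the effective supply curve becomes Qs = 2p - 20.
Equate the new curves: 80 - 6p = 2p - 20, giving 100 = 8p, p = 12.5, Q = 5.
ΔQ = 5 − 8 = -3.

-3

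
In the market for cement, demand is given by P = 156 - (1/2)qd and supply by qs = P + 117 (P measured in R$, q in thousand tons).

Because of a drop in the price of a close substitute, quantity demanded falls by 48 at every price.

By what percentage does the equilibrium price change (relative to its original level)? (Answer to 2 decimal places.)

-24.62

Solve the original market: 312 - 2P = P + 117, hence P = 65 and q = 182.
The new curves are qd = 264 - 2P (demand) and qs = P + 117 (supply).
New equilibrium: 264 - 2P = P + 117 ⇒ 147 = 3P ⇒ P = 49, q = 166.
%ΔP = (49 − 65) / 65 × 100 = -24.62%.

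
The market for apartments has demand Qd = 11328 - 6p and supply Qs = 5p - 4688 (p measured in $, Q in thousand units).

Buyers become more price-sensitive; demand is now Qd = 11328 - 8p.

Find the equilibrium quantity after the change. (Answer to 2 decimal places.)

1472.00

Before the shock: 11328 - 6p = 5p - 4688 ⇒ 16016 = 11p ⇒ p = 1456, Q = 2592.
The shock moves the curves to Qd = 11328 - 8p and Qs = 5p - 4688.
New equilibrium: 11328 - 8p = 5p - 4688 ⇒ 16016 = 13p ⇒ p = 1232, Q = 1472.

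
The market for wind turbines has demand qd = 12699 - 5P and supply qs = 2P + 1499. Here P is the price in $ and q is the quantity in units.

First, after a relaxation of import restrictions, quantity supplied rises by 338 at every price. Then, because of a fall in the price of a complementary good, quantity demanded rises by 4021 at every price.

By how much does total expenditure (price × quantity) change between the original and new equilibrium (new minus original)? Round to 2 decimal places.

+5428291.33

Solve the original market: 12699 - 5P = 2P + 1499, hence P = 1600 and q = 4699.
With the change applied: demand qd = 16720 - 5P, supply qs = 2P + 1837.
Setting them equal: 16720 - 5P = 2P + 1837 → 14883 = 7P, so P = 14883/7 ≈ 2126.1429 and q = 42625/7 ≈ 6089.2857.
Expenditure moves from 1600×4699 = 7518400 to 2126.1429×6089.2857 = 12946691.3265; change = +5428291.33.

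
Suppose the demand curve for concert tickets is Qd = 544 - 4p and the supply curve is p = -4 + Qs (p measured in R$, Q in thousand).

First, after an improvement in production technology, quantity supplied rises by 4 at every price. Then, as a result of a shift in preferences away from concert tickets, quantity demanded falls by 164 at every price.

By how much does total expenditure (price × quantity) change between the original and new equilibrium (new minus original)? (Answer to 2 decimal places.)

Before the shock: 544 - 4p = p + 4 ⇒ 540 = 5p ⇒ p = 108, Q = 112.
The new curves are Qd = 380 - 4p (demand) and Qs = p + 8 (supply).
Setting them equal: 380 - 4p = p + 8 → 372 = 5p, so p = 74.4 and Q = 82.4.
Expenditure moves from 108×112 = 12096 to 74.4×82.4 = 6130.56; change = -5965.44.

-5965.44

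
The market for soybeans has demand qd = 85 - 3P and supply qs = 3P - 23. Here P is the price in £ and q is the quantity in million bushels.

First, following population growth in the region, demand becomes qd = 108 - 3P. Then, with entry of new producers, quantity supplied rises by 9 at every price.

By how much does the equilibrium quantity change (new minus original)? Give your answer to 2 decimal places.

Solve the original market: 85 - 3P = 3P - 23, hence P = 18 and q = 31.
The new curves are qd = 108 - 3P (demand) and qs = 3P - 14 (supply).
New equilibrium: 108 - 3P = 3P - 14 ⇒ 122 = 6P ⇒ P = 61/3 ≈ 20.3333, q = 47.
Δq = 47 − 31 = +16.00.

+16.00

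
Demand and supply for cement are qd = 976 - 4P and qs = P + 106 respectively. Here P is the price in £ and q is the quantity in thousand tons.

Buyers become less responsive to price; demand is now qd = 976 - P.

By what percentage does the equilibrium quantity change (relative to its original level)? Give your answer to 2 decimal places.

+93.21

Initially, 976 - 4P = P + 106, so 870 = 5P and P = 174, q = 280.
The new curves are qd = 976 - P (demand) and qs = P + 106 (supply).
New equilibrium: 976 - P = P + 106 ⇒ 870 = 2P ⇒ P = 435, q = 541.
%Δq = (541 − 280) / 280 × 100 = +93.21%.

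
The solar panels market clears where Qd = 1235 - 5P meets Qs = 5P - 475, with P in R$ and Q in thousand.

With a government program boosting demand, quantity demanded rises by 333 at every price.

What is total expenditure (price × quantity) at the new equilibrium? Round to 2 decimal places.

Solve the original market: 1235 - 5P = 5P - 475, hence P = 171 and Q = 380.
The shock moves the curves to Qd = 1568 - 5P and Qs = 5P - 475.
Equate the new curves: 1568 - 5P = 5P - 475, giving 2043 = 10P, P = 204.3, Q = 546.5.
New expenditure = 204.3 × 546.5 = 111649.95.

111649.95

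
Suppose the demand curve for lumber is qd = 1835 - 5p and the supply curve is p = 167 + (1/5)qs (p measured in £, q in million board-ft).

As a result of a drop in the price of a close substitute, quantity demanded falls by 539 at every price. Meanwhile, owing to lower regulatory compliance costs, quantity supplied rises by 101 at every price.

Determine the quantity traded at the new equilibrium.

281

Original equilibrium: 1835 - 5p = 5p - 835 gives 2670 = 10p, so p = 267 and q = 500.
The shock moves the curves to qd = 1296 - 5p and qs = 5p - 734.
New equilibrium: 1296 - 5p = 5p - 734 ⇒ 2030 = 10p ⇒ p = 203, q = 281.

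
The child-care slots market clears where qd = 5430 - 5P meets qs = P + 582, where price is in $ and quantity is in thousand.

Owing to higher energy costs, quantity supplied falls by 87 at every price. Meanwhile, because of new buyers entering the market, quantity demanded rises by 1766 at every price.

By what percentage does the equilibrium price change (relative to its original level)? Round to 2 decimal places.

+38.22

Solve the original market: 5430 - 5P = P + 582, hence P = 808 and q = 1390.
The new curves are qd = 7196 - 5P (demand) and qs = P + 495 (supply).
Setting them equal: 7196 - 5P = P + 495 → 6701 = 6P, so P = 6701/6 ≈ 1116.8333 and q = 9671/6 ≈ 1611.8333.
%ΔP = (1116.8333 − 808) / 808 × 100 = +38.22%.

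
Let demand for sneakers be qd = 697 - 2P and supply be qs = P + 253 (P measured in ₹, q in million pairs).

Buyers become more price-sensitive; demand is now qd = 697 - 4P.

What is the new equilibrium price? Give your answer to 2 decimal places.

88.80

Original equilibrium: 697 - 2P = P + 253 gives 444 = 3P, so P = 148 and q = 401.
After the shift, demand is qd = 697 - 4P and supply is qs = P + 253.
Clearing the new market: 697 - 4P = P + 253, so P = 88.8 and q = 341.8.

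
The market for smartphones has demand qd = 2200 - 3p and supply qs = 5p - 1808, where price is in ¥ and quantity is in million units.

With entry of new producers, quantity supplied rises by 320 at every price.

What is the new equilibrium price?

461

Initially, 2200 - 3p = 5p - 1808, so 4008 = 8p and p = 501, q = 697.
The new curves are qd = 2200 - 3p (demand) and qs = 5p - 1488 (supply).
Setting them equal: 2200 - 3p = 5p - 1488 → 3688 = 8p, so p = 461 and q = 817.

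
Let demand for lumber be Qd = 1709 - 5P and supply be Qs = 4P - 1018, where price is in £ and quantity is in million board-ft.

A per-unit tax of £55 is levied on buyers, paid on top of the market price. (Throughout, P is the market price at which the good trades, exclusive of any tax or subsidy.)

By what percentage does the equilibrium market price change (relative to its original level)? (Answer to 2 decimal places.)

-10.08

Initially, 1709 - 5P = 4P - 1018, so 2727 = 9P and P = 303, Q = 194.
Since buyers pay the price plus the tax, the effective demand curve becomes Qd = 1434 - 5P.
Equate the new curves: 1434 - 5P = 4P - 1018, giving 2452 = 9P, P = 2452/9 ≈ 272.4444, Q = 646/9 ≈ 71.7778.
%ΔP = (272.4444 − 303) / 303 × 100 = -10.08%.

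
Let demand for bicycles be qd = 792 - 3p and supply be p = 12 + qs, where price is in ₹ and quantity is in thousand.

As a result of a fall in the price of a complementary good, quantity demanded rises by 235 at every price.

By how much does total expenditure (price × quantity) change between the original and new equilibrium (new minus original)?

+26364.0625

Before the shock: 792 - 3p = p - 12 ⇒ 804 = 4p ⇒ p = 201, q = 189.
The new curves are qd = 1027 - 3p (demand) and qs = p - 12 (supply).
Clearing the new market: 1027 - 3p = p - 12, so p = 259.75 and q = 247.75.
Expenditure moves from 201×189 = 37989 to 259.75×247.75 = 64353.0625; change = +26364.0625.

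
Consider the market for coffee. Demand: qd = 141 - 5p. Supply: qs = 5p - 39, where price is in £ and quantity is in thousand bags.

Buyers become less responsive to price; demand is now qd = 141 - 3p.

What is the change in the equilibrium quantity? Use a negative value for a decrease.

Original equilibrium: 141 - 5p = 5p - 39 gives 180 = 10p, so p = 18 and q = 51.
With the change applied: demand qd = 141 - 3p, supply qs = 5p - 39.
Clearing the new market: 141 - 3p = 5p - 39, so p = 22.5 and q = 73.5.
Δq = 73.5 − 51 = +22.5.

+22.5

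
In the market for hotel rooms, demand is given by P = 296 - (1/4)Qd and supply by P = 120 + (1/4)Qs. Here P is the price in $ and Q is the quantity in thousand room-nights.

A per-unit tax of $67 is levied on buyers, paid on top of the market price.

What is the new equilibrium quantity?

Before the shock: 1184 - 4P = 4P - 480 ⇒ 1664 = 8P ⇒ P = 208, Q = 352.
Since buyers pay the price plus the tax, the effective demand curve becomes Qd = 916 - 4P.
Equate the new curves: 916 - 4P = 4P - 480, giving 1396 = 8P, P = 174.5, Q = 218.

218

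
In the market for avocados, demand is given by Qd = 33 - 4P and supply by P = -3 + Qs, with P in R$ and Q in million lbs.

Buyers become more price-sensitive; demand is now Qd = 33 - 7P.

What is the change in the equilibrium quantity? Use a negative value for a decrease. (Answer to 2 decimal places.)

-2.25

Before the shock: 33 - 4P = P + 3 ⇒ 30 = 5P ⇒ P = 6, Q = 9.
The shock moves the curves to Qd = 33 - 7P and Qs = P + 3.
Setting them equal: 33 - 7P = P + 3 → 30 = 8P, so P = 3.75 and Q = 6.75.
ΔQ = 6.75 − 9 = -2.25.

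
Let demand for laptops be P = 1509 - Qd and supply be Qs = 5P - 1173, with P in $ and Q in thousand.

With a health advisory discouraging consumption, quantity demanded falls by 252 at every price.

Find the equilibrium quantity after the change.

852

Solve the original market: 1509 - P = 5P - 1173, hence P = 447 and Q = 1062.
After the shift, demand is Qd = 1257 - P and supply is Qs = 5P - 1173.
Equate the new curves: 1257 - P = 5P - 1173, giving 2430 = 6P, P = 405, Q = 852.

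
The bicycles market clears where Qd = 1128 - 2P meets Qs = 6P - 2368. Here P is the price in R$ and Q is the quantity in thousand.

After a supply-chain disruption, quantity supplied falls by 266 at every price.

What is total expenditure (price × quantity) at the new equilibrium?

88171.875

Initially, 1128 - 2P = 6P - 2368, so 3496 = 8P and P = 437, Q = 254.
The new curves are Qd = 1128 - 2P (demand) and Qs = 6P - 2634 (supply).
Clearing the new market: 1128 - 2P = 6P - 2634, so P = 470.25 and Q = 187.5.
New expenditure = 470.25 × 187.5 = 88171.875.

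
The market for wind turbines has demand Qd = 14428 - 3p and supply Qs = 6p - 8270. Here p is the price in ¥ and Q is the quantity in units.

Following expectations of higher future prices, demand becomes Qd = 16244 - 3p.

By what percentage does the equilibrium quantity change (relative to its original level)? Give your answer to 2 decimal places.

Solve the original market: 14428 - 3p = 6p - 8270, hence p = 2522 and Q = 6862.
The new curves are Qd = 16244 - 3p (demand) and Qs = 6p - 8270 (supply).
Equate the new curves: 16244 - 3p = 6p - 8270, giving 24514 = 9p, p = 24514/9 ≈ 2723.7778, Q = 24218/3 ≈ 8072.6667.
%ΔQ = (8072.6667 − 6862) / 6862 × 100 = +17.64%.

+17.64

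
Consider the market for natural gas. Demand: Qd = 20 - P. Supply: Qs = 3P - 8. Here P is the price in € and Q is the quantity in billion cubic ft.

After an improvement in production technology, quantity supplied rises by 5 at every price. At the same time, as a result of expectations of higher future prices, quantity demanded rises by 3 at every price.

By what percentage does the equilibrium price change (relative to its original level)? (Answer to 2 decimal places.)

Original equilibrium: 20 - P = 3P - 8 gives 28 = 4P, so P = 7 and Q = 13.
The shock moves the curves to Qd = 23 - P and Qs = 3P - 3.
Clearing the new market: 23 - P = 3P - 3, so P = 6.5 and Q = 16.5.
%ΔP = (6.5 − 7) / 7 × 100 = -7.14%.

-7.14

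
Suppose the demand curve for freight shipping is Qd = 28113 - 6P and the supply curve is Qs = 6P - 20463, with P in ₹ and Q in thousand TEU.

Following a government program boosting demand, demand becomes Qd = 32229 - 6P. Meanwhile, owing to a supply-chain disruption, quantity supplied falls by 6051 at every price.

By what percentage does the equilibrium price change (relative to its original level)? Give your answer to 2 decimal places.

+20.93

Before the shock: 28113 - 6P = 6P - 20463 ⇒ 48576 = 12P ⇒ P = 4048, Q = 3825.
With the change applied: demand Qd = 32229 - 6P, supply Qs = 6P - 26514.
Setting them equal: 32229 - 6P = 6P - 26514 → 58743 = 12P, so P = 4895.25 and Q = 2857.5.
%ΔP = (4895.25 − 4048) / 4048 × 100 = +20.93%.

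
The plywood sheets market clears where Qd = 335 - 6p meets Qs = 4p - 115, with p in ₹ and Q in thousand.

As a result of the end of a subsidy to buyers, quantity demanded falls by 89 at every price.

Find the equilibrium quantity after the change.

29.4

Before the shock: 335 - 6p = 4p - 115 ⇒ 450 = 10p ⇒ p = 45, Q = 65.
With the change applied: demand Qd = 246 - 6p, supply Qs = 4p - 115.
Clearing the new market: 246 - 6p = 4p - 115, so p = 36.1 and Q = 29.4.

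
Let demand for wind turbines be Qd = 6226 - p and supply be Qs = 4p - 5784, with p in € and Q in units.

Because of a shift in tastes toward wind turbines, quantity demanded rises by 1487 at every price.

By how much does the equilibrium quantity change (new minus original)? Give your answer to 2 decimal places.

Original equilibrium: 6226 - p = 4p - 5784 gives 12010 = 5p, so p = 2402 and Q = 3824.
After the shift, demand is Qd = 7713 - p and supply is Qs = 4p - 5784.
Equate the new curves: 7713 - p = 4p - 5784, giving 13497 = 5p, p = 2699.4, Q = 5013.6.
ΔQ = 5013.6 − 3824 = +1189.60.

+1189.60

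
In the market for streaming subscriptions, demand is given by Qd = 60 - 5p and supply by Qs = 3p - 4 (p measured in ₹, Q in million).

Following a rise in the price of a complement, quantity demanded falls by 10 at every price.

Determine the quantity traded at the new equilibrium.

Before the shock: 60 - 5p = 3p - 4 ⇒ 64 = 8p ⇒ p = 8, Q = 20.
The new curves are Qd = 50 - 5p (demand) and Qs = 3p - 4 (supply).
Equate the new curves: 50 - 5p = 3p - 4, giving 54 = 8p, p = 6.75, Q = 16.25.

16.25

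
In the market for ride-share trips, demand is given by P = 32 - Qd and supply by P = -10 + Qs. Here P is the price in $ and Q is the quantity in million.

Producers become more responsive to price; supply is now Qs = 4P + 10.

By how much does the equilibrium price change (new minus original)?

Before the shock: 32 - P = P + 10 ⇒ 22 = 2P ⇒ P = 11, Q = 21.
With the change applied: demand Qd = 32 - P, supply Qs = 4P + 10.
Equate the new curves: 32 - P = 4P + 10, giving 22 = 5P, P = 4.4, Q = 27.6.
ΔP = 4.4 − 11 = -6.6.

-6.6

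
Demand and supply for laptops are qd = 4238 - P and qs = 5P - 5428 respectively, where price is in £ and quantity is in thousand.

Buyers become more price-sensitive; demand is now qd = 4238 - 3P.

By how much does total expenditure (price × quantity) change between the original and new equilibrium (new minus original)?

Original equilibrium: 4238 - P = 5P - 5428 gives 9666 = 6P, so P = 1611 and q = 2627.
With the change applied: demand qd = 4238 - 3P, supply qs = 5P - 5428.
Clearing the new market: 4238 - 3P = 5P - 5428, so P = 1208.25 and q = 613.25.
Expenditure moves from 1611×2627 = 4232097 to 1208.25×613.25 = 740959.3125; change = -3491137.6875.

-3491137.6875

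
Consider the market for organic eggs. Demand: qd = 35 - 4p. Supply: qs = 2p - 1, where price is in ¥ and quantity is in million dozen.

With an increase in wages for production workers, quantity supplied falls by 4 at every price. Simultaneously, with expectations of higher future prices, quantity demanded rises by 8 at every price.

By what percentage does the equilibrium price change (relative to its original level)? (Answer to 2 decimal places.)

+33.33

Before the shock: 35 - 4p = 2p - 1 ⇒ 36 = 6p ⇒ p = 6, q = 11.
With the change applied: demand qd = 43 - 4p, supply qs = 2p - 5.
Equate the new curves: 43 - 4p = 2p - 5, giving 48 = 6p, p = 8, q = 11.
%Δp = (8 − 6) / 6 × 100 = +33.33%.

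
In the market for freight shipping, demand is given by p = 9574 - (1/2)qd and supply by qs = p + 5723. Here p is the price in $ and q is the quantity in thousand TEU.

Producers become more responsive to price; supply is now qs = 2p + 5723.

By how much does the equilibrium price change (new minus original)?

Before the shock: 19148 - 2p = p + 5723 ⇒ 13425 = 3p ⇒ p = 4475, q = 10198.
With the change applied: demand qd = 19148 - 2p, supply qs = 2p + 5723.
Equate the new curves: 19148 - 2p = 2p + 5723, giving 13425 = 4p, p = 3356.25, q = 12435.5.
Δp = 3356.25 − 4475 = -1118.75.

-1118.75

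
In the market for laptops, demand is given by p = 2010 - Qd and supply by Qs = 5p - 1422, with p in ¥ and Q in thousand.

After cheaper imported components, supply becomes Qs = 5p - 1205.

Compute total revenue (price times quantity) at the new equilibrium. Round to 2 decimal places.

Initially, 2010 - p = 5p - 1422, so 3432 = 6p and p = 572, Q = 1438.
The new curves are Qd = 2010 - p (demand) and Qs = 5p - 1205 (supply).
Equate the new curves: 2010 - p = 5p - 1205, giving 3215 = 6p, p = 3215/6 ≈ 535.8333, Q = 8845/6 ≈ 1474.1667.
New expenditure = 535.8333 × 1474.1667 = 789907.64.

789907.64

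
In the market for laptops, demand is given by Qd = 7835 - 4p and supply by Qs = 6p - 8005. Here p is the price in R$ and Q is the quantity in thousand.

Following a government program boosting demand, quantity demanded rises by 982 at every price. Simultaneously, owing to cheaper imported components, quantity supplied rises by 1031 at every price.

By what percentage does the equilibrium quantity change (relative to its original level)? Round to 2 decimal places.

Initially, 7835 - 4p = 6p - 8005, so 15840 = 10p and p = 1584, Q = 1499.
The shock moves the curves to Qd = 8817 - 4p and Qs = 6p - 6974.
Setting them equal: 8817 - 4p = 6p - 6974 → 15791 = 10p, so p = 1579.1 and Q = 2500.6.
%ΔQ = (2500.6 − 1499) / 1499 × 100 = +66.82%.

+66.82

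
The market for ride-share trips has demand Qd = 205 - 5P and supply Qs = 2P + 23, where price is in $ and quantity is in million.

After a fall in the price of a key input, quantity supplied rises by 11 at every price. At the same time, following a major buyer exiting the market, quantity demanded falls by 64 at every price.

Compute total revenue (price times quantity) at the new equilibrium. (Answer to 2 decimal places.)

987.02

Original equilibrium: 205 - 5P = 2P + 23 gives 182 = 7P, so P = 26 and Q = 75.
The new curves are Qd = 141 - 5P (demand) and Qs = 2P + 34 (supply).
Clearing the new market: 141 - 5P = 2P + 34, so P = 107/7 ≈ 15.2857 and Q = 452/7 ≈ 64.5714.
New expenditure = 15.2857 × 64.5714 = 987.02.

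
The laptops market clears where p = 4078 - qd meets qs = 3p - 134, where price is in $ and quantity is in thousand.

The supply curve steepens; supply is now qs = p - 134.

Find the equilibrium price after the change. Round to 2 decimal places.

Solve the original market: 4078 - p = 3p - 134, hence p = 1053 and q = 3025.
With the change applied: demand qd = 4078 - p, supply qs = p - 134.
Equate the new curves: 4078 - p = p - 134, giving 4212 = 2p, p = 2106, q = 1972.

2106.00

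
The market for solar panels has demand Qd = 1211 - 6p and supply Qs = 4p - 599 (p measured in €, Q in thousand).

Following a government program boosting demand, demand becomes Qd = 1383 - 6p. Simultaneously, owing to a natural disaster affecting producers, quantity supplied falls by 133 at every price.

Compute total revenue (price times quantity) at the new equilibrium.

Initially, 1211 - 6p = 4p - 599, so 1810 = 10p and p = 181, Q = 125.
The new curves are Qd = 1383 - 6p (demand) and Qs = 4p - 732 (supply).
Clearing the new market: 1383 - 6p = 4p - 732, so p = 211.5 and Q = 114.
New expenditure = 211.5 × 114 = 24111.

24111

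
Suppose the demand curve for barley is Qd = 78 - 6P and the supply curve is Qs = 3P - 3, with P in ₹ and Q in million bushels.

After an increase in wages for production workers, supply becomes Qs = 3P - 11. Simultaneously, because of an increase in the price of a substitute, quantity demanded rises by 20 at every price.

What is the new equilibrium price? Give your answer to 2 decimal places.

12.11

Solve the original market: 78 - 6P = 3P - 3, hence P = 9 and Q = 24.
After the shift, demand is Qd = 98 - 6P and supply is Qs = 3P - 11.
Setting them equal: 98 - 6P = 3P - 11 → 109 = 9P, so P = 109/9 ≈ 12.1111 and Q = 76/3 ≈ 25.3333.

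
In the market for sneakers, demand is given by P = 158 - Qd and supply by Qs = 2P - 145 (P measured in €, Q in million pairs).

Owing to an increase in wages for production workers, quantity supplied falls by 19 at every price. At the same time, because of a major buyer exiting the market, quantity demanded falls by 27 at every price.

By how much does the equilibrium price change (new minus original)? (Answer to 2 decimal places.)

Original equilibrium: 158 - P = 2P - 145 gives 303 = 3P, so P = 101 and Q = 57.
With the change applied: demand Qd = 131 - P, supply Qs = 2P - 164.
Clearing the new market: 131 - P = 2P - 164, so P = 295/3 ≈ 98.3333 and Q = 98/3 ≈ 32.6667.
ΔP = 98.3333 − 101 = -2.67.

-2.67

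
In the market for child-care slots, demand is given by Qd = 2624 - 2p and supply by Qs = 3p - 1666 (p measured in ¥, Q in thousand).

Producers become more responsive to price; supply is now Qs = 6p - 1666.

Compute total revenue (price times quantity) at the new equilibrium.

831991.875

Initially, 2624 - 2p = 3p - 1666, so 4290 = 5p and p = 858, Q = 908.
The new curves are Qd = 2624 - 2p (demand) and Qs = 6p - 1666 (supply).
Equate the new curves: 2624 - 2p = 6p - 1666, giving 4290 = 8p, p = 536.25, Q = 1551.5.
New expenditure = 536.25 × 1551.5 = 831991.875.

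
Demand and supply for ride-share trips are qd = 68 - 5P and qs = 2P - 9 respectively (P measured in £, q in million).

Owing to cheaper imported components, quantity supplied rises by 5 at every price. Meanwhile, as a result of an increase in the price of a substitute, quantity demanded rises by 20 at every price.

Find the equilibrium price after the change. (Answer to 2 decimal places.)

Original equilibrium: 68 - 5P = 2P - 9 gives 77 = 7P, so P = 11 and q = 13.
After the shift, demand is qd = 88 - 5P and supply is qs = 2P - 4.
Clearing the new market: 88 - 5P = 2P - 4, so P = 92/7 ≈ 13.1429 and q = 156/7 ≈ 22.2857.

13.14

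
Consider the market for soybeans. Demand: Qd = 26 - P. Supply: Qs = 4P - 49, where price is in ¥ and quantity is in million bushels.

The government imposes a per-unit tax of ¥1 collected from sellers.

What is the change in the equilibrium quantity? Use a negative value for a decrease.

-0.8

Initially, 26 - P = 4P - 49, so 75 = 5P and P = 15, Q = 11.
Since sellers keep the price net of the tax, the effective supply curve becomes Qs = 4P - 53.
Equate the new curves: 26 - P = 4P - 53, giving 79 = 5P, P = 15.8, Q = 10.2.
ΔQ = 10.2 − 11 = -0.8.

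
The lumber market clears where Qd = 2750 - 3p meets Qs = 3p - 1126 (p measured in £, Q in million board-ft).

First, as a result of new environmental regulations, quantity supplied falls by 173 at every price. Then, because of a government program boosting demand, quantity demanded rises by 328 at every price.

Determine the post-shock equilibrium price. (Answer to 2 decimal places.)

729.50

Initially, 2750 - 3p = 3p - 1126, so 3876 = 6p and p = 646, Q = 812.
The new curves are Qd = 3078 - 3p (demand) and Qs = 3p - 1299 (supply).
Setting them equal: 3078 - 3p = 3p - 1299 → 4377 = 6p, so p = 729.5 and Q = 889.5.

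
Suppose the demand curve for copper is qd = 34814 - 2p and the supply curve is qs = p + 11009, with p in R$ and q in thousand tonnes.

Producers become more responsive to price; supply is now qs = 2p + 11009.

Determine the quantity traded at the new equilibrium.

Solve the original market: 34814 - 2p = p + 11009, hence p = 7935 and q = 18944.
After the shift, demand is qd = 34814 - 2p and supply is qs = 2p + 11009.
Equate the new curves: 34814 - 2p = 2p + 11009, giving 23805 = 4p, p = 5951.25, q = 22911.5.

22911.5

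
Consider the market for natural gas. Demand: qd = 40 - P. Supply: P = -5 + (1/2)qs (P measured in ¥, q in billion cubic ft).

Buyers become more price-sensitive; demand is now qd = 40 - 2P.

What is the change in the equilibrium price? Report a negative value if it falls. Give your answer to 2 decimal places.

-2.50

Original equilibrium: 40 - P = 2P + 10 gives 30 = 3P, so P = 10 and q = 30.
The shock moves the curves to qd = 40 - 2P and qs = 2P + 10.
New equilibrium: 40 - 2P = 2P + 10 ⇒ 30 = 4P ⇒ P = 7.5, q = 25.
ΔP = 7.5 − 10 = -2.50.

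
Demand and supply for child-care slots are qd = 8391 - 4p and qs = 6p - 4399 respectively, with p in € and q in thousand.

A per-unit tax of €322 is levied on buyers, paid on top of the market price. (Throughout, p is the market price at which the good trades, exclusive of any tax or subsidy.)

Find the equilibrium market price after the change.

Initially, 8391 - 4p = 6p - 4399, so 12790 = 10p and p = 1279, q = 3275.
Since buyers pay the price plus the tax, the effective demand curve becomes qd = 7103 - 4p.
Clearing the new market: 7103 - 4p = 6p - 4399, so p = 1150.2 and q = 2502.2.

1150.2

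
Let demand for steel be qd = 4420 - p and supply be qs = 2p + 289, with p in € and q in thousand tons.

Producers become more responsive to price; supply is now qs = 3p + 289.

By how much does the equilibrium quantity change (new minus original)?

Solve the original market: 4420 - p = 2p + 289, hence p = 1377 and q = 3043.
With the change applied: demand qd = 4420 - p, supply qs = 3p + 289.
Clearing the new market: 4420 - p = 3p + 289, so p = 1032.75 and q = 3387.25.
Δq = 3387.25 − 3043 = +344.25.

+344.25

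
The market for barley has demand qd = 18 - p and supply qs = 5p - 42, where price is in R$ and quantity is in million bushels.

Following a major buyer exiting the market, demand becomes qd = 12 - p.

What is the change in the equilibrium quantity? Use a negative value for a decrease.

Solve the original market: 18 - p = 5p - 42, hence p = 10 and q = 8.
The shock moves the curves to qd = 12 - p and qs = 5p - 42.
Setting them equal: 12 - p = 5p - 42 → 54 = 6p, so p = 9 and q = 3.
Δq = 3 − 8 = -5.

-5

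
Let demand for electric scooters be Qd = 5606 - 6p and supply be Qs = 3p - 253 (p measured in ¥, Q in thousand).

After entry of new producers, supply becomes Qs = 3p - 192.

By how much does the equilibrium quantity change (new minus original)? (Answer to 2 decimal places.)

Original equilibrium: 5606 - 6p = 3p - 253 gives 5859 = 9p, so p = 651 and Q = 1700.
With the change applied: demand Qd = 5606 - 6p, supply Qs = 3p - 192.
Clearing the new market: 5606 - 6p = 3p - 192, so p = 5798/9 ≈ 644.2222 and Q = 5222/3 ≈ 1740.6667.
ΔQ = 1740.6667 − 1700 = +40.67.

+40.67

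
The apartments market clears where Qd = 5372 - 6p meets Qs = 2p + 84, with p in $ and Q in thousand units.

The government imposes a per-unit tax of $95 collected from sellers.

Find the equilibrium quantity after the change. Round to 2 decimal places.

1263.50

Original equilibrium: 5372 - 6p = 2p + 84 gives 5288 = 8p, so p = 661 and Q = 1406.
Since sellers keep the price net of the tax, the effective supply curve becomes Qs = 2p - 106.
Equate the new curves: 5372 - 6p = 2p - 106, giving 5478 = 8p, p = 684.75, Q = 1263.5.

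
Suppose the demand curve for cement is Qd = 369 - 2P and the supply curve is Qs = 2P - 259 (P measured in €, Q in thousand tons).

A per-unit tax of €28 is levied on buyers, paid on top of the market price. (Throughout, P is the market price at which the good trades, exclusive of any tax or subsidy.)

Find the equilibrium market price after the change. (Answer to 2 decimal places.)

143.00

Initially, 369 - 2P = 2P - 259, so 628 = 4P and P = 157, Q = 55.
Since buyers pay the price plus the tax, the effective demand curve becomes Qd = 313 - 2P.
Setting them equal: 313 - 2P = 2P - 259 → 572 = 4P, so P = 143 and Q = 27.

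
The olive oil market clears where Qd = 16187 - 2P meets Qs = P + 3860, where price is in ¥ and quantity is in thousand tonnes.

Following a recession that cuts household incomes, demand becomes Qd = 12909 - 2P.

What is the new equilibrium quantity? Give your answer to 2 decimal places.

6876.33

Original equilibrium: 16187 - 2P = P + 3860 gives 12327 = 3P, so P = 4109 and Q = 7969.
After the shift, demand is Qd = 12909 - 2P and supply is Qs = P + 3860.
Clearing the new market: 12909 - 2P = P + 3860, so P = 9049/3 ≈ 3016.3333 and Q = 20629/3 ≈ 6876.3333.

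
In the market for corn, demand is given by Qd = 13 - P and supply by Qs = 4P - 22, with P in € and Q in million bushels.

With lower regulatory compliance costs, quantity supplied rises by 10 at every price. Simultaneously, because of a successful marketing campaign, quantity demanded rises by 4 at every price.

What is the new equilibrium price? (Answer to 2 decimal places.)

5.80

Initially, 13 - P = 4P - 22, so 35 = 5P and P = 7, Q = 6.
The new curves are Qd = 17 - P (demand) and Qs = 4P - 12 (supply).
Equate the new curves: 17 - P = 4P - 12, giving 29 = 5P, P = 5.8, Q = 11.2.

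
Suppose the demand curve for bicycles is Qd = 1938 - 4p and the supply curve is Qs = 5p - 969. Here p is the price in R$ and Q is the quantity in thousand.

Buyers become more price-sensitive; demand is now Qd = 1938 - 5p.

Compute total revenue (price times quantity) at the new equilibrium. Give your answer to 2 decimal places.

140844.15

Before the shock: 1938 - 4p = 5p - 969 ⇒ 2907 = 9p ⇒ p = 323, Q = 646.
With the change applied: demand Qd = 1938 - 5p, supply Qs = 5p - 969.
Setting them equal: 1938 - 5p = 5p - 969 → 2907 = 10p, so p = 290.7 and Q = 484.5.
New expenditure = 290.7 × 484.5 = 140844.15.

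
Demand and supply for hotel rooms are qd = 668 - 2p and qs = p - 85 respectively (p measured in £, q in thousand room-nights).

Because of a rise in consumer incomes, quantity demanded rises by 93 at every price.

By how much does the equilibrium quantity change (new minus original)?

+31

Original equilibrium: 668 - 2p = p - 85 gives 753 = 3p, so p = 251 and q = 166.
With the change applied: demand qd = 761 - 2p, supply qs = p - 85.
Setting them equal: 761 - 2p = p - 85 → 846 = 3p, so p = 282 and q = 197.
Δq = 197 − 166 = +31.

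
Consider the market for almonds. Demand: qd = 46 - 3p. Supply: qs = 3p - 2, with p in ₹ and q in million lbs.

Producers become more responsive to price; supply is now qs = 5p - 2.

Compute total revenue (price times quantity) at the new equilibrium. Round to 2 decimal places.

168.00

Original equilibrium: 46 - 3p = 3p - 2 gives 48 = 6p, so p = 8 and q = 22.
After the shift, demand is qd = 46 - 3p and supply is qs = 5p - 2.
New equilibrium: 46 - 3p = 5p - 2 ⇒ 48 = 8p ⇒ p = 6, q = 28.
New expenditure = 6 × 28 = 168.00.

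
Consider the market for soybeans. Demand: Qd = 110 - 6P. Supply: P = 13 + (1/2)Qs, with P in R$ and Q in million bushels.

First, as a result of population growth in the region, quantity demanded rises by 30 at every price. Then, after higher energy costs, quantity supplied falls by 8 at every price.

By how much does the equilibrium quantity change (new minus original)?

+1.5

Initially, 110 - 6P = 2P - 26, so 136 = 8P and P = 17, Q = 8.
The new curves are Qd = 140 - 6P (demand) and Qs = 2P - 34 (supply).
Setting them equal: 140 - 6P = 2P - 34 → 174 = 8P, so P = 21.75 and Q = 9.5.
ΔQ = 9.5 − 8 = +1.5.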